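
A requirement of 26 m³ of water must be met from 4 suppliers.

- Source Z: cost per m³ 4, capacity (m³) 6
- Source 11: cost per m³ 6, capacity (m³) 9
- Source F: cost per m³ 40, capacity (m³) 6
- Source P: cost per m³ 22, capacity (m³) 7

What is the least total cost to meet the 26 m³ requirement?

Use suppliers in increasing cost order.
Source Z at 4: take all 6 m³ ; 20 still needed.
Source 11 at 6: take all 9 m³ ; 11 still needed.
Source P at 22: take all 7 m³ ; 4 still needed.
Source F (40): take the remaining 4 ; done.
Cost = 6×4 + 9×6 + 7×22 + 4×40 = 392.

392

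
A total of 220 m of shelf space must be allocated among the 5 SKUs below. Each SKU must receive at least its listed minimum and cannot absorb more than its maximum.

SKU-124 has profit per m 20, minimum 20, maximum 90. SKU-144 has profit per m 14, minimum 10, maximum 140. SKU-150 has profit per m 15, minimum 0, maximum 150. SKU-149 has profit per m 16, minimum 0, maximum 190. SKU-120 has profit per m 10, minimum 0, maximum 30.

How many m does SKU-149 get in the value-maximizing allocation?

Meeting every minimum uses 20+10+0+0+0 = 30 m, leaving 190.
Order the SKUs by profit per m: SKU-124 20 > SKU-149 16 > SKU-150 15 > SKU-144 14 > SKU-120 10.
SKU-124 takes 70 more to reach its cap of 90 — 120 left.
Only 120 left; SKU-149 takes them to reach 120.

120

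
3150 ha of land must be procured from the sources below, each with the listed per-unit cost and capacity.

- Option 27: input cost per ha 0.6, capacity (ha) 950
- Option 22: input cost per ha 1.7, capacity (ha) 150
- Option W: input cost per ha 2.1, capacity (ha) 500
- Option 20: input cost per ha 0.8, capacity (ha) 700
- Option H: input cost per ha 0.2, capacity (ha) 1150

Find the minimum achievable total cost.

2035

Use sources in increasing cost order.
Option H (0.2): use full 1150 → 2000 ha to go.
Option 27 (0.6): use full 950 → 1050 ha to go.
Take 700 from Option 20 at 0.8 → need 350 more.
Take 150 from Option 22 at 1.7 → need 200 more.
Option W (2.1): take the remaining 200 → done.
Cost = 1150×0.2 + 950×0.6 + 700×0.8 + 150×1.7 + 200×2.1 = 2035.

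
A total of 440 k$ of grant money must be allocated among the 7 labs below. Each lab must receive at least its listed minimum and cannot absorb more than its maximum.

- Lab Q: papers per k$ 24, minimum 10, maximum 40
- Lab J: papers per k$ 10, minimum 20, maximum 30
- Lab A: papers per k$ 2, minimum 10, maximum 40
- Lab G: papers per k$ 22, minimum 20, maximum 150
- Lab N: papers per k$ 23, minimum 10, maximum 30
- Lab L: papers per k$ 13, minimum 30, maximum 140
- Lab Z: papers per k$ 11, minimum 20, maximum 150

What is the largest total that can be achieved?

Meeting every minimum uses 10+20+10+20+10+30+20 = 120 k$, leaving 320.
Order the labs by papers per k$: Lab Q 24 > Lab N 23 > Lab G 22 > Lab L 13 > Lab Z 11 > Lab J 10 > Lab A 2.
Give Lab Q 30 more to hit its cap of 40 → 290 left.
Lab N takes 20 more to reach its cap of 30 → 270 left.
Lab G takes 130 more to reach its cap of 150 → 140 left.
Lab L: +110 to 140 (cap) → 30 left.
Lab Z has room for 130 more but only 30 remain, so it gets 50.
Total = 24×40 + 10×20 + 2×10 + 22×150 + 23×30 + 13×140 + 11×50 = 7540.

7540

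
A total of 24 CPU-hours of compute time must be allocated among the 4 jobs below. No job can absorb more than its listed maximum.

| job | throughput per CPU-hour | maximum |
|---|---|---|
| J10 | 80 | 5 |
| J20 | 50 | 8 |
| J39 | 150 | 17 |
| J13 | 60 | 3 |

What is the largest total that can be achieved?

Highest throughput per CPU-hour first: J39 150 > J10 80 > J13 60 > J20 50.
J39: +17 to 17 (cap) ; 7 left.
J10 takes 5 to reach its cap of 5 ; 2 left.
J13: +2 (room for 3) → 2. Pool exhausted.
Total = 80×5 + 150×17 + 60×2 = 3070.

3070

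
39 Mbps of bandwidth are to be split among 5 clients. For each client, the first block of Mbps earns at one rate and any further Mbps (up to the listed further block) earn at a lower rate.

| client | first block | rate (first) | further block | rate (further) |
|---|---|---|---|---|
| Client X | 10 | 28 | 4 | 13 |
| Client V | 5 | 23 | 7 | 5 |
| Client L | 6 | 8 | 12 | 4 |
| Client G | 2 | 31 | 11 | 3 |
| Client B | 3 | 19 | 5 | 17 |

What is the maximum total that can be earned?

719

Treat each block as its own option and order by rate: Client G/tier1 31 > Client X/tier1 28 > Client V/tier1 23 > Client B/tier1 19 > Client B/tier2 17 > Client X/tier2 13 > Client L/tier1 8 > Client V/tier2 5 > Client L/tier2 4 > Client G/tier2 3.
Client G/tier1 (31): +2 → 37 left.
Client X tier1 at 28: fill all 10 → 27 left.
Client V tier1 at 23: fill all 5 → 22 left.
Client B/tier1 (19): +3 → 19 left.
Client B/tier2 (17): +5 → 14 left.
Client X/tier2 (13): +4 → 10 left.
Client L tier1 at 8: fill all 6 → 4 left.
Client V/tier2: +4 of 7 at 5; pool empty.
Total = 31×2 + 28×10 + 23×5 + 19×3 + 17×5 + 13×4 + 8×6 + 5×4 = 719.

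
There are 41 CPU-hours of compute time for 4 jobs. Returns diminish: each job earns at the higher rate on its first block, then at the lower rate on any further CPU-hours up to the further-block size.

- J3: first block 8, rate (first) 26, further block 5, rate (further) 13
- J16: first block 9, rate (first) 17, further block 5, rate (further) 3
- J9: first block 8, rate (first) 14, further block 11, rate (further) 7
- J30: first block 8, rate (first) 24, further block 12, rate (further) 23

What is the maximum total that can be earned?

885

Treat each block as its own option and order by rate: J3/tier1 26 > J30/tier1 24 > J30/tier2 23 > J16/tier1 17 > J9/tier1 14 > J3/tier2 13 > J9/tier2 7 > J16/tier2 3.
Fill J3 tier1 block (8 at 26) → 33 left.
J30 tier1 at 24: fill all 8 → 25 left.
Fill J30 tier2 block (12 at 23) → 13 left.
J16 tier1 at 17: fill all 9 → 4 left.
J9/tier1: +4 of 8 at 14; pool empty.
Total = 26×8 + 24×8 + 23×12 + 17×9 + 14×4 = 885.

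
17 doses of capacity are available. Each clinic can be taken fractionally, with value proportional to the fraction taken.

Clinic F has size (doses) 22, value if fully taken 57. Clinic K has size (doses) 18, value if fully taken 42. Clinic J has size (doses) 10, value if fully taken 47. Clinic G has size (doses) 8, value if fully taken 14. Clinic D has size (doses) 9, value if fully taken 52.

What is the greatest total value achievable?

Sort by value density: Clinic D 52/9≈5.78, Clinic J 47/10≈4.7, Clinic F 57/22≈2.59, Clinic K 42/18≈2.33, Clinic G 14/8≈1.75.
Clinic D: take in full, 9 doses for value 52 — 8 left.
Only 8 doses remain; take 8/10 of Clinic J for value 47×8/10 = 37.6.
Total value = 89.6.

89.6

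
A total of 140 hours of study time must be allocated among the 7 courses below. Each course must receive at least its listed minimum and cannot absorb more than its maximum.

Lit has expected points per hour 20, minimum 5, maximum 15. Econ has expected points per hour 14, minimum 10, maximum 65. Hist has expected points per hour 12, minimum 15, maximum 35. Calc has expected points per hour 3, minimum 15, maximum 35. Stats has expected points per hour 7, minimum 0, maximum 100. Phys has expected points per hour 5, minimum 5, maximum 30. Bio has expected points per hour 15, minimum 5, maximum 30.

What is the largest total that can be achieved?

1840

Meeting every minimum uses 5+10+15+15+0+5+5 = 55 hours, leaving 85.
Rank by expected points per hour: Lit 20 > Bio 15 > Econ 14 > Hist 12 > Stats 7 > Phys 5 > Calc 3.
Lit: +10 to 15 (cap) — 75 left.
Bio: +25 to 30 (cap) — 50 left.
Econ: +50 (room for 55) → 60. Pool exhausted.
Total = 20×15 + 14×60 + 12×15 + 3×15 + 5×5 + 15×30 = 1840.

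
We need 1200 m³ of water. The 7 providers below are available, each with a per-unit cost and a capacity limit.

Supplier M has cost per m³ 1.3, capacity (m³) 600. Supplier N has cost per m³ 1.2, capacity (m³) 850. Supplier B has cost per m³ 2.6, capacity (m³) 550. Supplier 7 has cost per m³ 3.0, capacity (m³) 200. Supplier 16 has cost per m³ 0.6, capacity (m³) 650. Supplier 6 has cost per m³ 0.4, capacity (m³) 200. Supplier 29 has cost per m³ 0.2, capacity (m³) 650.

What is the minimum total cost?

Fill from the cheapest provider first.
Supplier 29 (0.2): use full 650 ; 550 m³ to go.
Supplier 6 (0.4): use full 200 ; 350 m³ to go.
Supplier 16 at 0.6: take 350 of its 650 ; requirement met.
Supplier N, Supplier M, Supplier B, Supplier 7: unused.
Cost = 650×0.2 + 200×0.4 + 350×0.6 = 420.

420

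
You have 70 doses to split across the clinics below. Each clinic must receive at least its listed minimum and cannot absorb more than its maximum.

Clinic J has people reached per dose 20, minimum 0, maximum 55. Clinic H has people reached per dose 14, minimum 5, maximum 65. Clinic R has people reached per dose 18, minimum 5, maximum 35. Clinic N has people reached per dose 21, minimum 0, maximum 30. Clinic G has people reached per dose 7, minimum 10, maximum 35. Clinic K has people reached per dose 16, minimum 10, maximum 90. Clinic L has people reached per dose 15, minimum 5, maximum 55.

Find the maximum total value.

Meeting every minimum uses 0+5+5+0+10+10+5 = 35 doses, leaving 35.
Rank by people reached per dose: Clinic N 21 > Clinic J 20 > Clinic R 18 > Clinic K 16 > Clinic L 15 > Clinic H 14 > Clinic G 7.
Clinic N takes 30 more to reach its cap of 30 → 5 left.
Clinic J has room for 55 more but only 5 remain, so it gets 5.
Total = 20×5 + 14×5 + 18×5 + 21×30 + 7×10 + 16×10 + 15×5 = 1195.

1195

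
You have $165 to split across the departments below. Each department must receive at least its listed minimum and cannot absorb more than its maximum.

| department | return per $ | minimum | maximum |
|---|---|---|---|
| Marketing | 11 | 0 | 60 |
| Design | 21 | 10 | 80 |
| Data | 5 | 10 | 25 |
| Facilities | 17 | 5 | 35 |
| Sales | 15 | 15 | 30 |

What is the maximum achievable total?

2885

Meeting every minimum uses 0+10+10+5+15 = 40 $, leaving 125.
Order the departments by return per $: Design 21 > Facilities 17 > Sales 15 > Marketing 11 > Data 5.
Give Design 70 more to hit its cap of 80 → 55 left.
Give Facilities 30 more to hit its cap of 35 → 25 left.
Sales: +15 to 30 (cap) → 10 left.
Marketing: +10 (room for 60) → 10. Pool exhausted.
Total = 11×10 + 21×80 + 5×10 + 17×35 + 15×30 = 2885.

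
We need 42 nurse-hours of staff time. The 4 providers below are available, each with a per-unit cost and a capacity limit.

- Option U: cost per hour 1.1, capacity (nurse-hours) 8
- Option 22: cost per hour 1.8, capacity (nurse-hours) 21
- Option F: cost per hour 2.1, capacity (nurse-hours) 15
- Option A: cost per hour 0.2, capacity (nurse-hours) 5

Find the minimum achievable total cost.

Use providers in increasing cost order.
Option A (0.2): use full 5 — 37 nurse-hours to go.
Option U (1.1): use full 8 — 29 nurse-hours to go.
Option 22 at 1.8: take all 21 nurse-hours — 8 still needed.
Take 8 from Option F at 2.1 to finish.
Cost = 5×0.2 + 8×1.1 + 21×1.8 + 8×2.1 = 64.4.

64.4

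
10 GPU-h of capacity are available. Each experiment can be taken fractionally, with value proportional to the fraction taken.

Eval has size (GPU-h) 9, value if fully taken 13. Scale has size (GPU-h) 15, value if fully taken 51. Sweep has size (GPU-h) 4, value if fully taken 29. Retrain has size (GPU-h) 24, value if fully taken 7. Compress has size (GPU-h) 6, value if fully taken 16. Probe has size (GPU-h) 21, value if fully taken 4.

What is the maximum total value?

49.4

Best value per unit of size first: Sweep 29/4≈7.25, Scale 51/15≈3.4, Compress 16/6≈2.67, Eval 13/9≈1.44, Retrain 7/24≈0.292, Probe 4/21≈0.19.
Take all of Sweep (4 GPU-h, value 29) → 6 GPU-h left.
Only 6 GPU-h remain; take 6/15 of Scale for value 51×6/15 = 20.4.
Total value = 49.4.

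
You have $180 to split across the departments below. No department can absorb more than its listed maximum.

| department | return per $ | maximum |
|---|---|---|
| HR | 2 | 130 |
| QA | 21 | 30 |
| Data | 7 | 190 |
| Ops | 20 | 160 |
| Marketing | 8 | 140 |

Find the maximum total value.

3630

Rank by return per $: QA 21 > Ops 20 > Marketing 8 > Data 7 > HR 2.
Give QA 30 to hit its cap of 30 — 150 left.
Ops: +150 (room for 160) → 150. Pool exhausted.
Total = 21×30 + 20×150 = 3630.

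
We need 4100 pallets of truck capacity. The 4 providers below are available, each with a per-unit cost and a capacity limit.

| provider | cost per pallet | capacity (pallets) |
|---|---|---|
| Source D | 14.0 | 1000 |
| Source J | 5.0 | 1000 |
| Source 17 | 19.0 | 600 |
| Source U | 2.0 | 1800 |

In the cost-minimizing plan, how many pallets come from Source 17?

300

Fill from the cheapest provider first.
Source U at 2.0: take all 1800 pallets → 2300 still needed.
Source J at 5.0: take all 1000 pallets → 1300 still needed.
Take 1000 from Source D at 14.0 → need 300 more.
Source 17 (19.0): take the remaining 300 → done.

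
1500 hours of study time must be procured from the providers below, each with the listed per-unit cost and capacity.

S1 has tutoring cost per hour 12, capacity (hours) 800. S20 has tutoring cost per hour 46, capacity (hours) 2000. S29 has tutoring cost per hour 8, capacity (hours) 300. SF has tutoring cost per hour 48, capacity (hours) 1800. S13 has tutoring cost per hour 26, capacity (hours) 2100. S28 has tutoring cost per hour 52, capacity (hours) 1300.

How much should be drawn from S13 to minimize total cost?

400

Use providers in increasing cost order.
S29 at 8: take all 300 hours → 1200 still needed.
S1 (12): use full 800 → 400 hours to go.
S13 at 26: take 400 of its 2100 → requirement met.
S20, SF, S28: unused.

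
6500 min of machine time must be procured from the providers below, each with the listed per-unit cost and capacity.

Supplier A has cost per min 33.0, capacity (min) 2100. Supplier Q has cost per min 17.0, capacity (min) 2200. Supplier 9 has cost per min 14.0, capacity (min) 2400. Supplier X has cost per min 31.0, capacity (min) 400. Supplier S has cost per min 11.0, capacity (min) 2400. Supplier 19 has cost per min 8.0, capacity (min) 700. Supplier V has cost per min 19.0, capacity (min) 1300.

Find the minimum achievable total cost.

82600

Use providers in increasing cost order.
Take 700 from Supplier 19 at 8.0 → need 5800 more.
Take 2400 from Supplier S at 11.0 → need 3400 more.
Take 2400 from Supplier 9 at 14.0 → need 1000 more.
Take 1000 from Supplier Q at 17.0 to finish.
Supplier V, Supplier X, Supplier A: unused.
Cost = 700×8.0 + 2400×11.0 + 2400×14.0 + 1000×17.0 = 82600.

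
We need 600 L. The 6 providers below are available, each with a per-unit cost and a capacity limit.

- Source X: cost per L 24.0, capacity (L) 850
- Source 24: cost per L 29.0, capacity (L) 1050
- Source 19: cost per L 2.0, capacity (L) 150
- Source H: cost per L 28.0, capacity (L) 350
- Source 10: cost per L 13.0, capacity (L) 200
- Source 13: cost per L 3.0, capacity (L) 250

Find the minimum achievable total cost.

Use providers in increasing cost order.
Take 150 from Source 19 at 2.0 ; need 450 more.
Source 13 at 3.0: take all 250 L ; 200 still needed.
Take 200 from Source 10 at 13.0 ; need 0 more.
Source X, Source H, Source 24: unused.
Cost = 150×2.0 + 250×3.0 + 200×13.0 = 3650.

3650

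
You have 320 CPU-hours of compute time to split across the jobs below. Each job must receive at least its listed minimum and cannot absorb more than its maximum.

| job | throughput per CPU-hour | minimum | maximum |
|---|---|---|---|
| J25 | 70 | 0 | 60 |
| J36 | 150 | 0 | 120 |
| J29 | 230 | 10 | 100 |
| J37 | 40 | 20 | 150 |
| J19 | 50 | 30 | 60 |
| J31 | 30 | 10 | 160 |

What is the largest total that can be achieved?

Meeting every minimum uses 0+0+10+20+30+10 = 70 CPU-hours, leaving 250.
Highest throughput per CPU-hour first: J29 230 > J36 150 > J25 70 > J19 50 > J37 40 > J31 30.
J29: +90 to 100 (cap) → 160 left.
J36 takes 120 more to reach its cap of 120 → 40 left.
J25 has room for 60 more but only 40 remain, so it gets 40.
Total = 70×40 + 150×120 + 230×100 + 40×20 + 50×30 + 30×10 = 46400.

46400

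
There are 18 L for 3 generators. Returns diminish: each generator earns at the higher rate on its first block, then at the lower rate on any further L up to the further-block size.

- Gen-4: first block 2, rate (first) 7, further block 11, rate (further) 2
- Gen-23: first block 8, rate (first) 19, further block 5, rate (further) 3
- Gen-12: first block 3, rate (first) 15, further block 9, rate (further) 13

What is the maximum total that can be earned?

Treat each block as its own option and order by rate: Gen-23/first 19 > Gen-12/first 15 > Gen-12/second 13 > Gen-4/first 7 > Gen-23/second 3 > Gen-4/second 2.
Gen-23/first (19): +8 ; 10 left.
Gen-12 first at 15: fill all 3 ; 7 left.
7 remain; put them into Gen-12 second at 13.
Total = 19×8 + 15×3 + 13×7 = 288.

288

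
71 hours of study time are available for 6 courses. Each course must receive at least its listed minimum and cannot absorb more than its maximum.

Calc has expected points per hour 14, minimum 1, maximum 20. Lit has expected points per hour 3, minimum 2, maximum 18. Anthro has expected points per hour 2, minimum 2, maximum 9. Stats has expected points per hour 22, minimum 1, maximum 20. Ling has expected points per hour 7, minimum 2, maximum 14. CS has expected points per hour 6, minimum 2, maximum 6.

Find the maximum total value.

Meeting every minimum uses 1+2+2+1+2+2 = 10 hours, leaving 61.
Rank by expected points per hour: Stats 22 > Calc 14 > Ling 7 > CS 6 > Lit 3 > Anthro 2.
Stats takes 19 more to reach its cap of 20 → 42 left.
Calc: +19 to 20 (cap) → 23 left.
Ling: +12 to 14 (cap) → 11 left.
CS: +4 to 6 (cap) → 7 left.
Lit: +7 (room for 16) → 9. Pool exhausted.
Total = 14×20 + 3×9 + 2×2 + 22×20 + 7×14 + 6×6 = 885.

885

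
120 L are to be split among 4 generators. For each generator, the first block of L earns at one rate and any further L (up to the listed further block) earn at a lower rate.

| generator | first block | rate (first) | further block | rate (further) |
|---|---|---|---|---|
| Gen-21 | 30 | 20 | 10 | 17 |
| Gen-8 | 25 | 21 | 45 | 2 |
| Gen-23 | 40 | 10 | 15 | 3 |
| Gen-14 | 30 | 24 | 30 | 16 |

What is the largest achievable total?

2415

Treat each block as its own option and order by rate: Gen-14/first 24 > Gen-8/first 21 > Gen-21/first 20 > Gen-21/second 17 > Gen-14/second 16 > Gen-23/first 10 > Gen-23/second 3 > Gen-8/second 2.
Gen-14 first at 24: fill all 30 ; 90 left.
Gen-8/first (21): +25 ; 65 left.
Fill Gen-21 first block (30 at 20) ; 35 left.
Gen-21/second (17): +10 ; 25 left.
25 remain; put them into Gen-14 second at 16.
Total = 24×30 + 21×25 + 20×30 + 17×10 + 16×25 = 2415.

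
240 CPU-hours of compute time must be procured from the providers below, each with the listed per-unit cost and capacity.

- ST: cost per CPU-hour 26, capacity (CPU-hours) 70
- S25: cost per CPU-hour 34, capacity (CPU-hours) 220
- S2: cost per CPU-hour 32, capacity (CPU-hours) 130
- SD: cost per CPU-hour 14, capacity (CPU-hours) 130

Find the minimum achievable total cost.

4920

Use providers in increasing cost order.
SD at 14: take all 130 CPU-hours ; 110 still needed.
Take 70 from ST at 26 ; need 40 more.
Take 40 from S2 at 32 to finish.
S25: unused.
Cost = 130×14 + 70×26 + 40×32 = 4920.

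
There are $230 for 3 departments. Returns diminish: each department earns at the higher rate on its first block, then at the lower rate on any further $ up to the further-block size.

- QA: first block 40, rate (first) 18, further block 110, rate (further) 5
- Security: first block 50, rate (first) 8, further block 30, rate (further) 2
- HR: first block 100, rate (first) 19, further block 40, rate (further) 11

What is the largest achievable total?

3460

Treat each block as its own option and order by rate: HR/tier1 19 > QA/tier1 18 > HR/tier2 11 > Security/tier1 8 > QA/tier2 5 > Security/tier2 2.
Fill HR tier1 block (100 at 19) — 130 left.
Fill QA tier1 block (40 at 18) — 90 left.
Fill HR tier2 block (40 at 11) — 50 left.
Fill Security tier1 block (50 at 8) — 0 left.
Total = 19×100 + 18×40 + 11×40 + 8×50 = 3460.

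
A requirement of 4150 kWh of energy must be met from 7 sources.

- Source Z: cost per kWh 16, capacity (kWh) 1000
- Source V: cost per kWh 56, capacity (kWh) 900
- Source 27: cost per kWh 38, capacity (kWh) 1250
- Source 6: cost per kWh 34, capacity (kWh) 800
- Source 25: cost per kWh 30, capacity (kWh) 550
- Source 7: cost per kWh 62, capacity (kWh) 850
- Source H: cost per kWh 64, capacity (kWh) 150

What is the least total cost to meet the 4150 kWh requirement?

Use sources in increasing cost order.
Source Z at 16: take all 1000 kWh ; 3150 still needed.
Source 25 at 30: take all 550 kWh ; 2600 still needed.
Source 6 (34): use full 800 ; 1800 kWh to go.
Source 27 (38): use full 1250 ; 550 kWh to go.
Source V (56): take the remaining 550 ; done.
Source 7, Source H: unused.
Cost = 1000×16 + 550×30 + 800×34 + 1250×38 + 550×56 = 138000.

138000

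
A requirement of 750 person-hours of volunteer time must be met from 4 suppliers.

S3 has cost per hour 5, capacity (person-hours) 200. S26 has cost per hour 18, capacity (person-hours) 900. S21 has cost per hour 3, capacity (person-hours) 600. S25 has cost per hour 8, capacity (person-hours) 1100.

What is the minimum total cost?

2550

Use suppliers in increasing cost order.
Take 600 from S21 at 3 — need 150 more.
S3 (5): take the remaining 150 — done.
S25, S26: unused.
Cost = 600×3 + 150×5 = 2550.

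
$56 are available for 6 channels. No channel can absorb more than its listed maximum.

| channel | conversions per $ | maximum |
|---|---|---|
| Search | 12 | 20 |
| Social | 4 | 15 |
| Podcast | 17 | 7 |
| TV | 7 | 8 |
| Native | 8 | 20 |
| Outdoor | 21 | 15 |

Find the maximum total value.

Order the channels by conversions per $: Outdoor 21 > Podcast 17 > Search 12 > Native 8 > TV 7 > Social 4.
Outdoor: +15 to 15 (cap) — 41 left.
Podcast: +7 to 7 (cap) — 34 left.
Search takes 20 to reach its cap of 20 — 14 left.
Native has room for 20 but only 14 remain, so it gets 14.
Total = 12×20 + 17×7 + 8×14 + 21×15 = 786.

786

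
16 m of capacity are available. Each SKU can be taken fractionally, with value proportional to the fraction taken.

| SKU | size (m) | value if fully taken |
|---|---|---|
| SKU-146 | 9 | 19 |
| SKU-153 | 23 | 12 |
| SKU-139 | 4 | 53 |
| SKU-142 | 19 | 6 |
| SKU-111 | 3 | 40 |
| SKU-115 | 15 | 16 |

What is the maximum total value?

112

Best value per unit of size first: SKU-111 40/3≈13.3, SKU-139 53/4≈13.2, SKU-146 19/9≈2.11, SKU-115 16/15≈1.07, SKU-153 12/23≈0.522, SKU-142 6/19≈0.316.
All 3 m of SKU-111 fit (value 40) — 13 remain.
SKU-139: take in full, 4 m for value 53 — 9 left.
All 9 m of SKU-146 fit (value 19) — 0 remain.
Total value = 112.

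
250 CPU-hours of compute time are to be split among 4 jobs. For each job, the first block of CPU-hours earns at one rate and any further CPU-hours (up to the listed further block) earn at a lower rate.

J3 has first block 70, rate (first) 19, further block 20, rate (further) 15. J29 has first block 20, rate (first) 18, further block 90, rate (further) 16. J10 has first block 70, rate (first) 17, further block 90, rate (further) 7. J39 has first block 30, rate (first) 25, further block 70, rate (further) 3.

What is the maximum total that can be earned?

4590

Treat each block as its own option and order by rate: J39/T1 25 > J3/T1 19 > J29/T1 18 > J10/T1 17 > J29/T2 16 > J3/T2 15 > J10/T2 7 > J39/T2 3.
Fill J39 T1 block (30 at 25) — 220 left.
Fill J3 T1 block (70 at 19) — 150 left.
J29/T1 (18): +20 — 130 left.
J10/T1 (17): +70 — 60 left.
60 remain; put them into J29 T2 at 16.
Total = 25×30 + 19×70 + 18×20 + 17×70 + 16×60 = 4590.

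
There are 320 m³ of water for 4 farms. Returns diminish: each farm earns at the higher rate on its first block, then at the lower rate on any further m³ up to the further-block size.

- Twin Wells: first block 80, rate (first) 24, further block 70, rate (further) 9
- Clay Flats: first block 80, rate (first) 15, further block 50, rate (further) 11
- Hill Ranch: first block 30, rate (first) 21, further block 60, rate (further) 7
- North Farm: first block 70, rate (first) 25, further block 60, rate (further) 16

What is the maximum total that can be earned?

6460

Rank every tier by rate: North Farm/first 25 > Twin Wells/first 24 > Hill Ranch/first 21 > North Farm/second 16 > Clay Flats/first 15 > Clay Flats/second 11 > Twin Wells/second 9 > Hill Ranch/second 7.
North Farm/first (25): +70 ; 250 left.
Twin Wells first at 24: fill all 80 ; 170 left.
Hill Ranch/first (21): +30 ; 140 left.
Fill North Farm second block (60 at 16) ; 80 left.
Clay Flats first at 15: fill all 80 ; 0 left.
Total = 25×70 + 24×80 + 21×30 + 16×60 + 15×80 = 6460.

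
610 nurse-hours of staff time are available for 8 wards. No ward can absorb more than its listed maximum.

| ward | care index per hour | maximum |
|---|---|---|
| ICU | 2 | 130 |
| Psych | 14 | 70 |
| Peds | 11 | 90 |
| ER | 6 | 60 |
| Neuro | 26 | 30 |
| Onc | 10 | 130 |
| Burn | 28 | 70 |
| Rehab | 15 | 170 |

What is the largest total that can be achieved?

Order the wards by care index per hour: Burn 28 > Neuro 26 > Rehab 15 > Psych 14 > Peds 11 > Onc 10 > ER 6 > ICU 2.
Burn takes 70 to reach its cap of 70 → 540 left.
Give Neuro 30 to hit its cap of 30 → 510 left.
Rehab: +170 to 170 (cap) → 340 left.
Give Psych 70 to hit its cap of 70 → 270 left.
Give Peds 90 to hit its cap of 90 → 180 left.
Onc: +130 to 130 (cap) → 50 left.
ER has room for 60 but only 50 remain, so it gets 50.
Total = 14×70 + 11×90 + 6×50 + 26×30 + 10×130 + 28×70 + 15×170 = 8860.

8860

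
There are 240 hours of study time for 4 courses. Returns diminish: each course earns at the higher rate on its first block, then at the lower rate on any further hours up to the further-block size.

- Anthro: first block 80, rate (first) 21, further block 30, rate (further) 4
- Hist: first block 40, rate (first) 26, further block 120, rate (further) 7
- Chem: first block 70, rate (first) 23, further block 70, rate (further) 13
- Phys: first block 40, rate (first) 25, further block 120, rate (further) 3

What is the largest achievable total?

Order all 8 blocks by rate: Hist/tier1 26 > Phys/tier1 25 > Chem/tier1 23 > Anthro/tier1 21 > Chem/tier2 13 > Hist/tier2 7 > Anthro/tier2 4 > Phys/tier2 3.
Hist/tier1 (26): +40 — 200 left.
Phys/tier1 (25): +40 — 160 left.
Chem tier1 at 23: fill all 70 — 90 left.
Fill Anthro tier1 block (80 at 21) — 10 left.
Chem tier2 at 13: only 10 left, fill 10.
Total = 26×40 + 25×40 + 23×70 + 21×80 + 13×10 = 5460.

5460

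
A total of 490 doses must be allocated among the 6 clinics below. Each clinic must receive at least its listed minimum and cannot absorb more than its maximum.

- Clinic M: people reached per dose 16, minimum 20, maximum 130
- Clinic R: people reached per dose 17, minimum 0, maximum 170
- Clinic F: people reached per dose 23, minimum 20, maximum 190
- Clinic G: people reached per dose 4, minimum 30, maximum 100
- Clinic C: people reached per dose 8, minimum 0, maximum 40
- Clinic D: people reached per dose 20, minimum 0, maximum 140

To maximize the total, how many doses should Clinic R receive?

Meeting every minimum uses 20+0+20+30+0+0 = 70 doses, leaving 420.
Highest people reached per dose first: Clinic F 23 > Clinic D 20 > Clinic R 17 > Clinic M 16 > Clinic C 8 > Clinic G 4.
Clinic F: +170 to 190 (cap) — 250 left.
Clinic D: +140 to 140 (cap) — 110 left.
Clinic R has room for 170 more but only 110 remain, so it gets 110.

110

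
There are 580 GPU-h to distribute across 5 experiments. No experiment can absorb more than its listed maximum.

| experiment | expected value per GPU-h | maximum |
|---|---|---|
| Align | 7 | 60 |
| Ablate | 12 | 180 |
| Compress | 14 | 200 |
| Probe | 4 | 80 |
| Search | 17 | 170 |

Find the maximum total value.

Rank by expected value per GPU-h: Search 17 > Compress 14 > Ablate 12 > Align 7 > Probe 4.
Give Search 170 to hit its cap of 170 — 410 left.
Give Compress 200 to hit its cap of 200 — 210 left.
Ablate takes 180 to reach its cap of 180 — 30 left.
Only 30 left; Align takes them to reach 30.
Total = 7×30 + 12×180 + 14×200 + 17×170 = 8060.

8060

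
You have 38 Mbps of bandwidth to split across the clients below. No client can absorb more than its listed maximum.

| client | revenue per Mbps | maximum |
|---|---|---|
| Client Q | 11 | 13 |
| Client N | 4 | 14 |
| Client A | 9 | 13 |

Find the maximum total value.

Rank by revenue per Mbps: Client Q 11 > Client A 9 > Client N 4.
Client Q: +13 to 13 (cap) → 25 left.
Give Client A 13 to hit its cap of 13 → 12 left.
Only 12 left; Client N takes them to reach 12.
Total = 11×13 + 4×12 + 9×13 = 308.

308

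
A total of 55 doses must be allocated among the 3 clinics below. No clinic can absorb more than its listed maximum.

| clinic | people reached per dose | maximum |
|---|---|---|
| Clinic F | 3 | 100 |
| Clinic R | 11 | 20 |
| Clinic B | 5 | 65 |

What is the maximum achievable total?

395

Rank by people reached per dose: Clinic R 11 > Clinic B 5 > Clinic F 3.
Clinic R takes 20 to reach its cap of 20 → 35 left.
Clinic B has room for 65 but only 35 remain, so it gets 35.
Total = 11×20 + 5×35 = 395.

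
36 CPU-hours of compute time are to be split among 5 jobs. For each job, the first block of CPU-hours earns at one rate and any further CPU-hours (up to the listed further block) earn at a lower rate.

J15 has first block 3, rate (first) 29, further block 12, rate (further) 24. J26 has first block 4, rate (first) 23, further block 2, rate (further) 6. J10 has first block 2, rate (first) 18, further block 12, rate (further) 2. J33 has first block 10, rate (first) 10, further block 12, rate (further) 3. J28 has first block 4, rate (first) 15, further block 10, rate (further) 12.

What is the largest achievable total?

693

Treat each block as its own option and order by rate: J15/T1 29 > J15/T2 24 > J26/T1 23 > J10/T1 18 > J28/T1 15 > J28/T2 12 > J33/T1 10 > J26/T2 6 > J33/T2 3 > J10/T2 2.
J15 T1 at 29: fill all 3 ; 33 left.
Fill J15 T2 block (12 at 24) ; 21 left.
J26/T1 (23): +4 ; 17 left.
J10 T1 at 18: fill all 2 ; 15 left.
J28/T1 (15): +4 ; 11 left.
J28 T2 at 12: fill all 10 ; 1 left.
1 remain; put them into J33 T1 at 10.
Total = 29×3 + 24×12 + 23×4 + 18×2 + 15×4 + 12×10 + 10×1 = 693.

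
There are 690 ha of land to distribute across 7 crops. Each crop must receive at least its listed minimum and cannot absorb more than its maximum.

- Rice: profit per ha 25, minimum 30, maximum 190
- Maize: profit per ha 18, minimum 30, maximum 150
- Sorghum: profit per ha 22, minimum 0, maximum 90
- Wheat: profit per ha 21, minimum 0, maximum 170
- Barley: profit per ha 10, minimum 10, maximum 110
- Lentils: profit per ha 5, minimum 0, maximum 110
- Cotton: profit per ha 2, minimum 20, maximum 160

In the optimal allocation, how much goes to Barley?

Meeting every minimum uses 30+30+0+0+10+0+20 = 90 ha, leaving 600.
Highest profit per ha first: Rice 25 > Sorghum 22 > Wheat 21 > Maize 18 > Barley 10 > Lentils 5 > Cotton 2.
Rice: +160 to 190 (cap) → 440 left.
Sorghum: +90 to 90 (cap) → 350 left.
Give Wheat 170 more to hit its cap of 170 → 180 left.
Give Maize 120 more to hit its cap of 150 → 60 left.
Barley: +60 (room for 100) → 70. Pool exhausted.

70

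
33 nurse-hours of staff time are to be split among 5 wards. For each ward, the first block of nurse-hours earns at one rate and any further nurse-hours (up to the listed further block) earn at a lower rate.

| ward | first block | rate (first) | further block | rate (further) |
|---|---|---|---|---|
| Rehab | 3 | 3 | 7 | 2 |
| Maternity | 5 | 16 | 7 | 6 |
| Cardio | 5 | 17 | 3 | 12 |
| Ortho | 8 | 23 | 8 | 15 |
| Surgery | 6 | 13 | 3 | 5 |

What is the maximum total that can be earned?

Order all 10 blocks by rate: Ortho/first 23 > Cardio/first 17 > Maternity/first 16 > Ortho/second 15 > Surgery/first 13 > Cardio/second 12 > Maternity/second 6 > Surgery/second 5 > Rehab/first 3 > Rehab/second 2.
Fill Ortho first block (8 at 23) ; 25 left.
Cardio/first (17): +5 ; 20 left.
Maternity/first (16): +5 ; 15 left.
Fill Ortho second block (8 at 15) ; 7 left.
Surgery/first (13): +6 ; 1 left.
Cardio/second: +1 of 3 at 12; pool empty.
Total = 23×8 + 17×5 + 16×5 + 15×8 + 13×6 + 12×1 = 559.

559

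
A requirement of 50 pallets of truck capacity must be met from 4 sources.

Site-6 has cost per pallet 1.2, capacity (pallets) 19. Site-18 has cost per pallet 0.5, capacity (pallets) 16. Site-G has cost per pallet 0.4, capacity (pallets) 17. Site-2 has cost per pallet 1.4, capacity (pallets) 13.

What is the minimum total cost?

Fill from the cheapest source first.
Take 17 from Site-G at 0.4 — need 33 more.
Take 16 from Site-18 at 0.5 — need 17 more.
Site-6 at 1.2: take 17 of its 19 — requirement met.
Site-2: unused.
Cost = 17×0.4 + 16×0.5 + 17×1.2 = 35.2.

35.2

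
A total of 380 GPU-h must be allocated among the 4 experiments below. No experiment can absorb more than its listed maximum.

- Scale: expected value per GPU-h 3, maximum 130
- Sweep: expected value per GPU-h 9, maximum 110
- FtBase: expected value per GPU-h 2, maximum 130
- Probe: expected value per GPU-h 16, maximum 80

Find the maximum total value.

2780

Highest expected value per GPU-h first: Probe 16 > Sweep 9 > Scale 3 > FtBase 2.
Probe: +80 to 80 (cap) → 300 left.
Give Sweep 110 to hit its cap of 110 → 190 left.
Scale takes 130 to reach its cap of 130 → 60 left.
Only 60 left; FtBase takes them to reach 60.
Total = 3×130 + 9×110 + 2×60 + 16×80 = 2780.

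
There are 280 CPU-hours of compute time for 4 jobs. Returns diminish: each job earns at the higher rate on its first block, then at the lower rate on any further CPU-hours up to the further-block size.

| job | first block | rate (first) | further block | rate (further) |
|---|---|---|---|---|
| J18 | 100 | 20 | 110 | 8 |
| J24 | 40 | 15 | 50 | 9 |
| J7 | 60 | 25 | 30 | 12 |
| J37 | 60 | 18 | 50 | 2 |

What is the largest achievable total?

5420

Rank every tier by rate: J7/first 25 > J18/first 20 > J37/first 18 > J24/first 15 > J7/second 12 > J24/second 9 > J18/second 8 > J37/second 2.
Fill J7 first block (60 at 25) → 220 left.
J18/first (20): +100 → 120 left.
J37 first at 18: fill all 60 → 60 left.
J24/first (15): +40 → 20 left.
J7 second at 12: only 20 left, fill 20.
Total = 25×60 + 20×100 + 18×60 + 15×40 + 12×20 = 5420.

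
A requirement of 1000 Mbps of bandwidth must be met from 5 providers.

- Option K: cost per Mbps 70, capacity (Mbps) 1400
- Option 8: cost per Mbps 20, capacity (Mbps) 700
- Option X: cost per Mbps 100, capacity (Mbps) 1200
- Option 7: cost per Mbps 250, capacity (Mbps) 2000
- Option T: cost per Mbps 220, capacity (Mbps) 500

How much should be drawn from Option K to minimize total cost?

300

Cheapest first:
Option 8 (20): use full 700 → 300 Mbps to go.
Option K at 70: take 300 of its 1400 → requirement met.
Option X, Option T, Option 7: unused.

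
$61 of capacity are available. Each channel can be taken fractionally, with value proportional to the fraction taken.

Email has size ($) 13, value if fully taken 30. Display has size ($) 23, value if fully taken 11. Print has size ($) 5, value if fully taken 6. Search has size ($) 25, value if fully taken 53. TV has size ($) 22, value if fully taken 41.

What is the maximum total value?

125.2

Best value per unit of size first: Email 30/13≈2.31, Search 53/25≈2.12, TV 41/22≈1.86, Print 6/5≈1.2, Display 11/23≈0.478.
All 13 $ of Email fit (value 30) ; 48 remain.
All 25 $ of Search fit (value 53) ; 23 remain.
Take all of TV (22 $, value 41) ; 1 $ left.
Fill the last 1 $ with part of Print: 1/5 of it earns 1.2.
Total value = 125.2.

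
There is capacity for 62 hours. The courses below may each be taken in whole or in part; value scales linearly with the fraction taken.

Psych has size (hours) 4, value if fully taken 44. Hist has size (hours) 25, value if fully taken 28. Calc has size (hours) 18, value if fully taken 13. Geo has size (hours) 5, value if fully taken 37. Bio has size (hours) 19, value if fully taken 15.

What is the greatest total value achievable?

130.5

Rank by value-to-size ratio: Psych 44/4≈11, Geo 37/5≈7.4, Hist 28/25≈1.12, Bio 15/19≈0.789, Calc 13/18≈0.722.
Psych: take in full, 4 hours for value 44 — 58 left.
Take all of Geo (5 hours, value 37) — 53 hours left.
Hist: take in full, 25 hours for value 28 — 28 left.
All 19 hours of Bio fit (value 15) — 9 remain.
Fill the last 9 hours with part of Calc: 9/18 of it earns 6.5.
Total value = 130.5.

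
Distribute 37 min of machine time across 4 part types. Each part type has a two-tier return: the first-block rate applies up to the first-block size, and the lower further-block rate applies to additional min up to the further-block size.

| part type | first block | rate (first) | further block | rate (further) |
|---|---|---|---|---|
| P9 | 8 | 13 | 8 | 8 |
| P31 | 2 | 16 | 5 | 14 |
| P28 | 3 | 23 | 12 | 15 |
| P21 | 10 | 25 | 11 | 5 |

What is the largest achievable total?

666

Treat each block as its own option and order by rate: P21/tier1 25 > P28/tier1 23 > P31/tier1 16 > P28/tier2 15 > P31/tier2 14 > P9/tier1 13 > P9/tier2 8 > P21/tier2 5.
P21/tier1 (25): +10 ; 27 left.
P28/tier1 (23): +3 ; 24 left.
P31 tier1 at 16: fill all 2 ; 22 left.
P28 tier2 at 15: fill all 12 ; 10 left.
P31/tier2 (14): +5 ; 5 left.
P9/tier1: +5 of 8 at 13; pool empty.
Total = 25×10 + 23×3 + 16×2 + 15×12 + 14×5 + 13×5 = 666.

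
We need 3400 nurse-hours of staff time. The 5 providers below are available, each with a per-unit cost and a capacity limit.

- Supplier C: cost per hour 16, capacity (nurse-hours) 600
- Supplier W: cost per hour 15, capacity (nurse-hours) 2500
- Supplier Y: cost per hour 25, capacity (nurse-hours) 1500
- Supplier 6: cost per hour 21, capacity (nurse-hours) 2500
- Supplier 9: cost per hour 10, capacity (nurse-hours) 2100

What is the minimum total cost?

Use providers in increasing cost order.
Take 2100 from Supplier 9 at 10 → need 1300 more.
Supplier W (15): take the remaining 1300 → done.
Supplier C, Supplier 6, Supplier Y: unused.
Cost = 2100×10 + 1300×15 = 40500.

40500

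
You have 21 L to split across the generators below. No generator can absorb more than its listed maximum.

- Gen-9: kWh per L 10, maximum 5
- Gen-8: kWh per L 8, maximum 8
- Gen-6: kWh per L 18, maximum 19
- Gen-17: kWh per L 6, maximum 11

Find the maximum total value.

Order the generators by kWh per L: Gen-6 18 > Gen-9 10 > Gen-8 8 > Gen-17 6.
Gen-6: +19 to 19 (cap) → 2 left.
Gen-9: +2 (room for 5) → 2. Pool exhausted.
Total = 10×2 + 18×19 = 362.

362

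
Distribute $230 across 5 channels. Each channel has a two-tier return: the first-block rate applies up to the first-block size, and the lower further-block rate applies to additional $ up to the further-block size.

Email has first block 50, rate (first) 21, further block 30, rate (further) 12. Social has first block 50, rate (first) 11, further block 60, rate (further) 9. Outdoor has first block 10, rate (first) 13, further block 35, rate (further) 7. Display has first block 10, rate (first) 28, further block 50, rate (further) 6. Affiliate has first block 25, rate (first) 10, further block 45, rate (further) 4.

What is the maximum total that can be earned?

3115

Treat each block as its own option and order by rate: Display/tier1 28 > Email/tier1 21 > Outdoor/tier1 13 > Email/tier2 12 > Social/tier1 11 > Affiliate/tier1 10 > Social/tier2 9 > Outdoor/tier2 7 > Display/tier2 6 > Affiliate/tier2 4.
Display/tier1 (28): +10 — 220 left.
Email tier1 at 21: fill all 50 — 170 left.
Outdoor tier1 at 13: fill all 10 — 160 left.
Email tier2 at 12: fill all 30 — 130 left.
Social/tier1 (11): +50 — 80 left.
Affiliate tier1 at 10: fill all 25 — 55 left.
Social tier2 at 9: only 55 left, fill 55.
Total = 28×10 + 21×50 + 13×10 + 12×30 + 11×50 + 10×25 + 9×55 = 3115.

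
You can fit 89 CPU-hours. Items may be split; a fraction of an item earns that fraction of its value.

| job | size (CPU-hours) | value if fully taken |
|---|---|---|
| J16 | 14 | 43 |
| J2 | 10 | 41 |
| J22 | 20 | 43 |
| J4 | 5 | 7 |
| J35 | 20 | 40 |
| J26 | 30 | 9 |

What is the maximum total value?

Best value per unit of size first: J2 41/10≈4.1, J16 43/14≈3.07, J22 43/20≈2.15, J35 40/20≈2, J4 7/5≈1.4, J26 9/30≈0.3.
Take all of J2 (10 CPU-hours, value 41) → 79 CPU-hours left.
All 14 CPU-hours of J16 fit (value 43) → 65 remain.
J22: take in full, 20 CPU-hours for value 43 → 45 left.
J35: take in full, 20 CPU-hours for value 40 → 25 left.
All 5 CPU-hours of J4 fit (value 7) → 20 remain.
Fill the last 20 CPU-hours with part of J26: 20/30 of it earns 6.
Total value = 180.

180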